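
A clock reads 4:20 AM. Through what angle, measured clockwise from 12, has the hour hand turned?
The hour hand moves 30 degrees per hour and 0.5 degrees per minute.
At 4:20: (4) x 30 + 20 x 0.5 = 120 + 10 = 130 degrees

Final answer: 130 degrees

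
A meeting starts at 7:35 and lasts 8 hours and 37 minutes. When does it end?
Starting time: 7:35
Adding 37 minutes to 35 minutes: 35 + 37 = 72 minutes = 1 hour and 12 minutes
Adding 8 hours: 7 + 8 + 1 (carry) = 16 - 12 = 4
Final time: 4:12

Final answer: 4:12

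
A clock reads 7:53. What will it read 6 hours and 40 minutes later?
Starting time: 7:53
Adding 40 minutes to 53 minutes: 53 + 40 = 93 minutes = 1 hour and 33 minutes
Adding 6 hours: 7 + 6 + 1 (carry) = 14 - 12 = 2
Final time: 2:33

Final answer: 2:33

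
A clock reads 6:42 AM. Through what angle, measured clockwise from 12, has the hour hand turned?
The hour hand moves 30 degrees per hour and 0.5 degrees per minute.
At 6:42: (6) x 30 + 42 x 0.5 = 180 + 21 = 201 degrees

Final answer: 201 degrees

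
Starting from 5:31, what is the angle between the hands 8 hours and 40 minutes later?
First find the time 8 hours and 40 minutes after 5:31.
Total minutes: 5 x 60 + 31 + 8 x 60 + 40 = 851.
851 mod 720 = 131 minutes = 2:11.
Now compute the angle at 2:11:
Hour hand: 2 x 30 + 11 x 0.5 = 65.5 degrees
Minute hand: 11 x 6 = 66 degrees
Difference: |65.5 - 66| = 0.5 degrees
The angle is 0.5 degrees

Final answer: 0.5 degrees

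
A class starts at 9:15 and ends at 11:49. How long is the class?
From 9:15 to 11:49:
(11 x 60 + 49) - (9 x 60 + 15) = 709 - 555 = 154 minutes
= 2 hours and 34 minutes

Final answer: 2 hours and 34 minutes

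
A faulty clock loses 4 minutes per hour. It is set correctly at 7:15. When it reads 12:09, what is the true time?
For every 60 true minutes, the faulty clock advances 56 minutes, so 1 faulty-clock minute corresponds to 60/56 true minutes.
From 7:15 to 12:09 on the faulty dial is 294 minutes.
True elapsed: 294 x 60/56 = 315 minutes = 5 hours and 15 minutes.
True time: 7:15 + 5 hours and 15 minutes = 12:30.

Final answer: 12:30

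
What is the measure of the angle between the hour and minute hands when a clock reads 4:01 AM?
Hour hand position: 4 x 30 + 1 x 0.5 = 120.5 degrees
Minute hand position: 1 x 6 = 6 degrees
Difference: |120.5 - 6| = 114.5 degrees
The angle between the hands is 114.5 degrees

Final answer: 114.5 degrees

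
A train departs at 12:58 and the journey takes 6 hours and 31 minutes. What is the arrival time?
Starting time: 12:58
Adding 31 minutes to 58 minutes: 58 + 31 = 89 minutes = 1 hour and 29 minutes
Adding 6 hours: 12 + 6 + 1 (carry) = 19 - 12 = 7
Final time: 7:29

Final answer: 7:29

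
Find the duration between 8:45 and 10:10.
From 8:45 to 10:10:
(10 x 60 + 10) - (8 x 60 + 45) = 610 - 525 = 85 minutes
= 1 hour and 25 minutes

Final answer: 1 hour and 25 minutes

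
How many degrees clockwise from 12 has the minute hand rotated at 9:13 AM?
The minute hand moves 6 degrees per minute.
At 9:13: 13 x 6 = 78 degrees

Final answer: 78 degrees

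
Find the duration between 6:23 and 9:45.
From 6:23 to 9:45:
(9 x 60 + 45) - (6 x 60 + 23) = 585 - 383 = 202 minutes
= 3 hours and 22 minutes

Final answer: 3 hours and 22 minutes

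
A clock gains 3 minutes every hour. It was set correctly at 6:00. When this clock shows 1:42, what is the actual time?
For every 60 true minutes, the faulty clock advances 63 minutes, so 1 faulty-clock minute corresponds to 60/63 true minutes.
From 6:00 to 1:42 on the faulty dial is 462 minutes.
True elapsed: 462 x 60/63 = 440 minutes = 7 hours and 20 minutes.
True time: 6:00 + 7 hours and 20 minutes = 1:20.

Final answer: 1:20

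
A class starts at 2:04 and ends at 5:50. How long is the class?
From 2:04 to 5:50:
(5 x 60 + 50) - (2 x 60 + 4) = 350 - 124 = 226 minutes
= 3 hours and 46 minutes

Final answer: 3 hours and 46 minutes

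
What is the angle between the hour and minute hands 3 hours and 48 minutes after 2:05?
First find the time 3 hours and 48 minutes after 2:05.
Total minutes: 2 x 60 + 5 + 3 x 60 + 48 = 353.
353 mod 720 = 353 minutes = 5:53.
Now compute the angle at 5:53:
Hour hand: 5 x 30 + 53 x 0.5 = 176.5 degrees
Minute hand: 53 x 6 = 318 degrees
Difference: |176.5 - 318| = 141.5 degrees
The angle is 141.5 degrees

Final answer: 141.5 degrees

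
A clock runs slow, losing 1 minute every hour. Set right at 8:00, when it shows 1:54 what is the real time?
For every 60 true minutes, the faulty clock advances 59 minutes, so 1 faulty-clock minute corresponds to 60/59 true minutes.
From 8:00 to 1:54 on the faulty dial is 354 minutes.
True elapsed: 354 x 60/59 = 360 minutes = 6 hours.
True time: 8:00 + 6 hours = 2:00.

Final answer: 2:00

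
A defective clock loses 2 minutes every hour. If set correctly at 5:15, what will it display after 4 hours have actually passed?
For every 60 true minutes, the faulty clock advances 60 - 2 = 58 minutes.
True elapsed: 4 hours = 240 minutes.
Faulty clock advances: 240 x 58/60 = 232 minutes (drift: 8 minutes behind).
Shown time: 5:15 + 232 minutes = 9:07.

Final answer: 9:07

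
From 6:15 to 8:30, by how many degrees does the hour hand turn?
The hour hand moves 0.5 degrees per minute.
Time elapsed: 8:30 - 6:15 = 135 minutes
Angular displacement: 135 x 0.5 = 67.5 degrees

Final answer: 67.5 degrees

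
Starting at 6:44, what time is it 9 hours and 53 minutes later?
Starting time: 6:44
Adding 53 minutes to 44 minutes: 44 + 53 = 97 minutes = 1 hour and 37 minutes
Adding 9 hours: 6 + 9 + 1 (carry) = 16 - 12 = 4
Final time: 4:37

Final answer: 4:37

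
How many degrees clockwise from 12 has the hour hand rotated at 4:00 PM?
The hour hand moves 30 degrees per hour and 0.5 degrees per minute.
At 4:00: (4) x 30 + 0 x 0.5 = 120 + 0 = 120 degrees

Final answer: 120 degrees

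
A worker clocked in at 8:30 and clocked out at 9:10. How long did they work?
From 8:30 to 9:10:
(9 x 60 + 10) - (8 x 60 + 30) = 550 - 510 = 40 minutes
= 40 minutes

Final answer: 40 minutes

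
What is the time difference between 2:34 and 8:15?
From 2:34 to 8:15:
(8 x 60 + 15) - (2 x 60 + 34) = 495 - 154 = 341 minutes
= 5 hours and 41 minutes

Final answer: 5 hours and 41 minutes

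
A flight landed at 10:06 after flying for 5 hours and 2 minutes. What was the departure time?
Starting time: 10:06 = 606 total minutes past 12:00
Subtracting: 5 hours and 2 minutes = 302 minutes
606 - 302 = 304 minutes
= 5 hours and 4 minutes past 12:00 = 5:04

Final answer: 5:04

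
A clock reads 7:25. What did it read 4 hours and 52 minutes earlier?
Starting time: 7:25 = 445 total minutes past 12:00
Subtracting: 4 hours and 52 minutes = 292 minutes
445 - 292 = 153 minutes
= 2 hours and 33 minutes past 12:00 = 2:33

Final answer: 2:33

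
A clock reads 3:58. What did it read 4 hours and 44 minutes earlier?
Starting time: 3:58 = 238 total minutes past 12:00
Subtracting: 4 hours and 44 minutes = 284 minutes
238 - 284 = -46 (negative, add 12 hours = 720) = 674 minutes
= 11 hours and 14 minutes past 12:00 = 11:14

Final answer: 11:14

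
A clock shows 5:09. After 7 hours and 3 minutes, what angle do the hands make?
First find the time 7 hours and 3 minutes after 5:09.
Total minutes: 5 x 60 + 9 + 7 x 60 + 3 = 732.
732 mod 720 = 12 minutes = 12:12.
Now compute the angle at 12:12:
Hour hand: 0 x 30 + 12 x 0.5 = 6 degrees
Minute hand: 12 x 6 = 72 degrees
Difference: |6 - 72| = 66 degrees
The angle is 66 degrees

Final answer: 66 degrees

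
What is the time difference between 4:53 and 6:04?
From 4:53 to 6:04:
(6 x 60 + 4) - (4 x 60 + 53) = 364 - 293 = 71 minutes
= 1 hour and 11 minutes

Final answer: 1 hour and 11 minutes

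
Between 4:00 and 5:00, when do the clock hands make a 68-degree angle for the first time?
At t minutes past 4:00, the hour hand is at 30 x 4 + 0.5t degrees and the minute hand is at 6t degrees.
The smaller angle between them is 68 degrees when |30H - 5.5t| = 68 or |30H - 5.5t| = 292.
With H = 4, solve 30 x 4 - 5.5t = +/- target for each target:
  t = (30 x 4 - 68) / 5.5 = 9.45
  t = (30 x 4 + 68) / 5.5 = 34.18
  t = (30 x 4 - 292) / 5.5 = -31.27 (outside (0, 60))
  t = (30 x 4 + 292) / 5.5 = 74.91 (outside (0, 60))
Valid solutions in (0, 60): {9.45, 34.18} minutes.
The first occurrence is t = 9.45 minutes.
The hands form a 68-degree angle at 9.45 minutes past 4:00.

Final answer: 9.45 minutes past 4:00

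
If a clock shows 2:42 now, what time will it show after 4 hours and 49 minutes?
Starting time: 2:42
Adding 49 minutes to 42 minutes: 42 + 49 = 91 minutes = 1 hour and 31 minutes
Adding 4 hours: 2 + 4 + 1 (carry) = 7
Final time: 7:31

Final answer: 7:31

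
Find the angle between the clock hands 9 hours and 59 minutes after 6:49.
First find the time 9 hours and 59 minutes after 6:49.
Total minutes: 6 x 60 + 49 + 9 x 60 + 59 = 1008.
1008 mod 720 = 288 minutes = 4:48.
Now compute the angle at 4:48:
Hour hand: 4 x 30 + 48 x 0.5 = 144 degrees
Minute hand: 48 x 6 = 288 degrees
Difference: |144 - 288| = 144 degrees
The angle is 144 degrees

Final answer: 144 degrees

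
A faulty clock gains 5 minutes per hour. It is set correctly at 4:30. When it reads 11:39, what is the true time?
For every 60 true minutes, the faulty clock advances 65 minutes, so 1 faulty-clock minute corresponds to 60/65 true minutes.
From 4:30 to 11:39 on the faulty dial is 429 minutes.
True elapsed: 429 x 60/65 = 396 minutes = 6 hours and 36 minutes.
True time: 4:30 + 6 hours and 36 minutes = 11:06.

Final answer: 11:06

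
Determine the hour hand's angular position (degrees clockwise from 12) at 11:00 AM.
The hour hand moves 30 degrees per hour and 0.5 degrees per minute.
At 11:00: (11) x 30 + 0 x 0.5 = 330 + 0 = 330 degrees

Final answer: 330 degrees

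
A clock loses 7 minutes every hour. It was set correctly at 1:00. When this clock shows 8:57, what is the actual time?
For every 60 true minutes, the faulty clock advances 53 minutes, so 1 faulty-clock minute corresponds to 60/53 true minutes.
From 1:00 to 8:57 on the faulty dial is 477 minutes.
True elapsed: 477 x 60/53 = 540 minutes = 9 hours.
True time: 1:00 + 9 hours = 10:00.

Final answer: 10:00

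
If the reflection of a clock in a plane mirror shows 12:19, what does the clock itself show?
Reflection across the vertical (12-6) axis maps a hand at angle A degrees to (360 - A) degrees, which sends a reading of T minutes past 12:00 to (720 - T) minutes past 12:00.
Mirror reads 12:19 = 19 minutes past 12:00.
Actual time: (720 - 19) mod 720 = 701 minutes = 11:41.

Final answer: 11:41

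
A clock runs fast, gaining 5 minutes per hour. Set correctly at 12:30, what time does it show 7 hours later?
For every 60 true minutes, the faulty clock advances 60 + 5 = 65 minutes.
True elapsed: 7 hours = 420 minutes.
Faulty clock advances: 420 x 65/60 = 455 minutes (drift: 35 minutes ahead).
Shown time: 12:30 + 455 minutes = 8:05.

Final answer: 8:05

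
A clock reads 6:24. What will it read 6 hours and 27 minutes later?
Starting time: 6:24
Adding 27 minutes to 24 minutes: 24 + 27 = 51 minutes
Adding 6 hours: 6 + 6 = 12
Final time: 12:51

Final answer: 12:51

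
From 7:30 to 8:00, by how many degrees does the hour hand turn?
The hour hand moves 0.5 degrees per minute.
Time elapsed: 8:00 - 7:30 = 30 minutes
Angular displacement: 30 x 0.5 = 15 degrees

Final answer: 15 degrees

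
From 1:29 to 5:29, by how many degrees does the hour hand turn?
The hour hand moves 0.5 degrees per minute.
Time elapsed: 5:29 - 1:29 = 240 minutes
Angular displacement: 240 x 0.5 = 120 degrees

Final answer: 120 degrees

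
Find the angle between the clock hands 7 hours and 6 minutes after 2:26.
First find the time 7 hours and 6 minutes after 2:26.
Total minutes: 2 x 60 + 26 + 7 x 60 + 6 = 572.
572 mod 720 = 572 minutes = 9:32.
Now compute the angle at 9:32:
Hour hand: 9 x 30 + 32 x 0.5 = 286 degrees
Minute hand: 32 x 6 = 192 degrees
Difference: |286 - 192| = 94 degrees
The angle is 94 degrees

Final answer: 94 degrees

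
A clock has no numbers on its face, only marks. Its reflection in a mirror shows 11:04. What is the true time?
Reflection across the vertical (12-6) axis maps a hand at angle A degrees to (360 - A) degrees, which sends a reading of T minutes past 12:00 to (720 - T) minutes past 12:00.
Mirror reads 11:04 = 664 minutes past 12:00.
Actual time: (720 - 664) mod 720 = 56 minutes = 12:56.

Final answer: 12:56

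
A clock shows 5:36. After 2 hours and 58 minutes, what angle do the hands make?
First find the time 2 hours and 58 minutes after 5:36.
Total minutes: 5 x 60 + 36 + 2 x 60 + 58 = 514.
514 mod 720 = 514 minutes = 8:34.
Now compute the angle at 8:34:
Hour hand: 8 x 30 + 34 x 0.5 = 257 degrees
Minute hand: 34 x 6 = 204 degrees
Difference: |257 - 204| = 53 degrees
The angle is 53 degrees

Final answer: 53 degrees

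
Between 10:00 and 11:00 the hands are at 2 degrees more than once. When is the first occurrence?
At t minutes past 10:00, the hour hand is at 30 x 10 + 0.5t degrees and the minute hand is at 6t degrees.
The smaller angle between them is 2 degrees when |30H - 5.5t| = 2 or |30H - 5.5t| = 358.
With H = 10, solve 30 x 10 - 5.5t = +/- target for each target:
  t = (30 x 10 - 2) / 5.5 = 54.18
  t = (30 x 10 + 2) / 5.5 = 54.91
  t = (30 x 10 - 358) / 5.5 = -10.55 (outside (0, 60))
  t = (30 x 10 + 358) / 5.5 = 119.64 (outside (0, 60))
Valid solutions in (0, 60): {54.18, 54.91} minutes.
The first occurrence is t = 54.18 minutes.
The hands form a 2-degree angle at 54.18 minutes past 10:00.

Final answer: 54.18 minutes past 10:00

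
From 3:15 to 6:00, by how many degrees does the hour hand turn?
The hour hand moves 0.5 degrees per minute.
Time elapsed: 6:00 - 3:15 = 165 minutes
Angular displacement: 165 x 0.5 = 82.5 degrees

Final answer: 82.5 degrees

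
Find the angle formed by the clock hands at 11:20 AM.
Hour hand position: 11 x 30 + 20 x 0.5 = 340 degrees
Minute hand position: 20 x 6 = 120 degrees
Difference: |340 - 120| = 220 degrees
Since 220 > 180, the smaller angle is 360 - 220 = 140 degrees

Final answer: 140 degrees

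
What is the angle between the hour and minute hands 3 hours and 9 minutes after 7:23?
First find the time 3 hours and 9 minutes after 7:23.
Total minutes: 7 x 60 + 23 + 3 x 60 + 9 = 632.
632 mod 720 = 632 minutes = 10:32.
Now compute the angle at 10:32:
Hour hand: 10 x 30 + 32 x 0.5 = 316 degrees
Minute hand: 32 x 6 = 192 degrees
Difference: |316 - 192| = 124 degrees
The angle is 124 degrees

Final answer: 124 degrees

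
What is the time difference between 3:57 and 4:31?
From 3:57 to 4:31:
(4 x 60 + 31) - (3 x 60 + 57) = 271 - 237 = 34 minutes
= 34 minutes

Final answer: 34 minutes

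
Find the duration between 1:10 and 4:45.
From 1:10 to 4:45:
(4 x 60 + 45) - (1 x 60 + 10) = 285 - 70 = 215 minutes
= 3 hours and 35 minutes

Final answer: 3 hours and 35 minutes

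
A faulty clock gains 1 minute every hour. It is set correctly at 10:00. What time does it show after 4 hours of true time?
For every 60 true minutes, the faulty clock advances 60 + 1 = 61 minutes.
True elapsed: 4 hours = 240 minutes.
Faulty clock advances: 240 x 61/60 = 244 minutes (drift: 4 minutes ahead).
Shown time: 10:00 + 244 minutes = 2:04.

Final answer: 2:04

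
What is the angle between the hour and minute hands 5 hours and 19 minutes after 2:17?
First find the time 5 hours and 19 minutes after 2:17.
Total minutes: 2 x 60 + 17 + 5 x 60 + 19 = 456.
456 mod 720 = 456 minutes = 7:36.
Now compute the angle at 7:36:
Hour hand: 7 x 30 + 36 x 0.5 = 228 degrees
Minute hand: 36 x 6 = 216 degrees
Difference: |228 - 216| = 12 degrees
The angle is 12 degrees

Final answer: 12 degrees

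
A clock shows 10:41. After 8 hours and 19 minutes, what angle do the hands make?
First find the time 8 hours and 19 minutes after 10:41.
Total minutes: 10 x 60 + 41 + 8 x 60 + 19 = 1140.
1140 mod 720 = 420 minutes = 7:00.
Now compute the angle at 7:00:
Hour hand: 7 x 30 + 0 x 0.5 = 210 degrees
Minute hand: 0 x 6 = 0 degrees
Difference: |210 - 0| = 210 degrees
Smaller angle: 360 - 210 = 150 degrees

Final answer: 150 degrees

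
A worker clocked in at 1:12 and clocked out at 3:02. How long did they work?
From 1:12 to 3:02:
(3 x 60 + 2) - (1 x 60 + 12) = 182 - 72 = 110 minutes
= 1 hour and 50 minutes

Final answer: 1 hour and 50 minutes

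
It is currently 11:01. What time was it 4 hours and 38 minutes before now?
Starting time: 11:01 = 661 total minutes past 12:00
Subtracting: 4 hours and 38 minutes = 278 minutes
661 - 278 = 383 minutes
= 6 hours and 23 minutes past 12:00 = 6:23

Final answer: 6:23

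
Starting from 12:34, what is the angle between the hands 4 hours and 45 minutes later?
First find the time 4 hours and 45 minutes after 12:34.
Total minutes: 12 x 60 + 34 + 4 x 60 + 45 = 1039.
1039 mod 720 = 319 minutes = 5:19.
Now compute the angle at 5:19:
Hour hand: 5 x 30 + 19 x 0.5 = 159.5 degrees
Minute hand: 19 x 6 = 114 degrees
Difference: |159.5 - 114| = 45.5 degrees
The angle is 45.5 degrees

Final answer: 45.5 degrees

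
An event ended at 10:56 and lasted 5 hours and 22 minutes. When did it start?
Starting time: 10:56 = 656 total minutes past 12:00
Subtracting: 5 hours and 22 minutes = 322 minutes
656 - 322 = 334 minutes
= 5 hours and 34 minutes past 12:00 = 5:34

Final answer: 5:34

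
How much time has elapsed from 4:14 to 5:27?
From 4:14 to 5:27:
(5 x 60 + 27) - (4 x 60 + 14) = 327 - 254 = 73 minutes
= 1 hour and 13 minutes

Final answer: 1 hour and 13 minutes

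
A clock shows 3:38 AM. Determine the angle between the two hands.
Hour hand position: 3 x 30 + 38 x 0.5 = 109 degrees
Minute hand position: 38 x 6 = 228 degrees
Difference: |109 - 228| = 119 degrees
The angle between the hands is 119 degrees

Final answer: 119 degrees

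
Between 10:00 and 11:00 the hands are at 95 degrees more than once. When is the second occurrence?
At t minutes past 10:00, the hour hand is at 30 x 10 + 0.5t degrees and the minute hand is at 6t degrees.
The smaller angle between them is 95 degrees when |30H - 5.5t| = 95 or |30H - 5.5t| = 265.
With H = 10, solve 30 x 10 - 5.5t = +/- target for each target:
  t = (30 x 10 - 95) / 5.5 = 37.27
  t = (30 x 10 + 95) / 5.5 = 71.82 (outside (0, 60))
  t = (30 x 10 - 265) / 5.5 = 6.36
  t = (30 x 10 + 265) / 5.5 = 102.73 (outside (0, 60))
Valid solutions in (0, 60): {6.36, 37.27} minutes.
The second occurrence is t = 37.27 minutes.
The hands form a 95-degree angle at 37.27 minutes past 10:00.

Final answer: 37.27 minutes past 10:00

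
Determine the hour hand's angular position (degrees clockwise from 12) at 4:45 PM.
The hour hand moves 30 degrees per hour and 0.5 degrees per minute.
At 4:45: (4) x 30 + 45 x 0.5 = 120 + 22.5 = 142.5 degrees

Final answer: 142.5 degrees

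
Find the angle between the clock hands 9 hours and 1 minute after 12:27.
First find the time 9 hours and 1 minute after 12:27.
Total minutes: 12 x 60 + 27 + 9 x 60 + 1 = 1288.
1288 mod 720 = 568 minutes = 9:28.
Now compute the angle at 9:28:
Hour hand: 9 x 30 + 28 x 0.5 = 284 degrees
Minute hand: 28 x 6 = 168 degrees
Difference: |284 - 168| = 116 degrees
The angle is 116 degrees

Final answer: 116 degrees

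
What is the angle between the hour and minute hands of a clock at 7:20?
Hour hand position: 7 x 30 + 20 x 0.5 = 220 degrees
Minute hand position: 20 x 6 = 120 degrees
Difference: |220 - 120| = 100 degrees
The angle between the hands is 100 degrees

Final answer: 100 degrees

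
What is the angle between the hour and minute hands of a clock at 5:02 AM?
Hour hand position: 5 x 30 + 2 x 0.5 = 151 degrees
Minute hand position: 2 x 6 = 12 degrees
Difference: |151 - 12| = 139 degrees
The angle between the hands is 139 degrees

Final answer: 139 degrees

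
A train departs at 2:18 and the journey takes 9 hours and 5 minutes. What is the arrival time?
Starting time: 2:18
Adding 5 minutes to 18 minutes: 18 + 5 = 23 minutes
Adding 9 hours: 2 + 9 = 11
Final time: 11:23

Final answer: 11:23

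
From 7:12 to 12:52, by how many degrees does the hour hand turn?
The hour hand moves 0.5 degrees per minute.
Time elapsed: 12:52 - 7:12 = 340 minutes
Angular displacement: 340 x 0.5 = 170 degrees

Final answer: 170 degrees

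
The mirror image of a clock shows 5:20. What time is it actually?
Reflection across the vertical (12-6) axis maps a hand at angle A degrees to (360 - A) degrees, which sends a reading of T minutes past 12:00 to (720 - T) minutes past 12:00.
Mirror reads 5:20 = 320 minutes past 12:00.
Actual time: (720 - 320) mod 720 = 400 minutes = 6:40.

Final answer: 6:40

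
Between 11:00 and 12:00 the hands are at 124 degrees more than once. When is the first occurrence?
At t minutes past 11:00, the hour hand is at 30 x 11 + 0.5t degrees and the minute hand is at 6t degrees.
The smaller angle between them is 124 degrees when |30H - 5.5t| = 124 or |30H - 5.5t| = 236.
With H = 11, solve 30 x 11 - 5.5t = +/- target for each target:
  t = (30 x 11 - 124) / 5.5 = 37.45
  t = (30 x 11 + 124) / 5.5 = 82.55 (outside (0, 60))
  t = (30 x 11 - 236) / 5.5 = 17.09
  t = (30 x 11 + 236) / 5.5 = 102.91 (outside (0, 60))
Valid solutions in (0, 60): {17.09, 37.45} minutes.
The first occurrence is t = 17.09 minutes.
The hands form a 124-degree angle at 17.09 minutes past 11:00.

Final answer: 17.09 minutes past 11:00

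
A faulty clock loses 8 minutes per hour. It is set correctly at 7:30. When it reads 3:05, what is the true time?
For every 60 true minutes, the faulty clock advances 52 minutes, so 1 faulty-clock minute corresponds to 60/52 true minutes.
From 7:30 to 3:05 on the faulty dial is 455 minutes.
True elapsed: 455 x 60/52 = 525 minutes = 8 hours and 45 minutes.
True time: 7:30 + 8 hours and 45 minutes = 4:15.

Final answer: 4:15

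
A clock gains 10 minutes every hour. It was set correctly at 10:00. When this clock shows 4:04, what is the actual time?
For every 60 true minutes, the faulty clock advances 70 minutes, so 1 faulty-clock minute corresponds to 60/70 true minutes.
From 10:00 to 4:04 on the faulty dial is 364 minutes.
True elapsed: 364 x 60/70 = 312 minutes = 5 hours and 12 minutes.
True time: 10:00 + 5 hours and 12 minutes = 3:12.

Final answer: 3:12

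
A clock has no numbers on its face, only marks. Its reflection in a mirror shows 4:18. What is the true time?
Reflection across the vertical (12-6) axis maps a hand at angle A degrees to (360 - A) degrees, which sends a reading of T minutes past 12:00 to (720 - T) minutes past 12:00.
Mirror reads 4:18 = 258 minutes past 12:00.
Actual time: (720 - 258) mod 720 = 462 minutes = 7:42.

Final answer: 7:42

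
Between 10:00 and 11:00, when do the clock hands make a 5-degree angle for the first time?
At t minutes past 10:00, the hour hand is at 30 x 10 + 0.5t degrees and the minute hand is at 6t degrees.
The smaller angle between them is 5 degrees when |30H - 5.5t| = 5 or |30H - 5.5t| = 355.
With H = 10, solve 30 x 10 - 5.5t = +/- target for each target:
  t = (30 x 10 - 5) / 5.5 = 53.64
  t = (30 x 10 + 5) / 5.5 = 55.45
  t = (30 x 10 - 355) / 5.5 = -10 (outside (0, 60))
  t = (30 x 10 + 355) / 5.5 = 119.09 (outside (0, 60))
Valid solutions in (0, 60): {53.64, 55.45} minutes.
The first occurrence is t = 53.64 minutes.
The hands form a 5-degree angle at 53.64 minutes past 10:00.

Final answer: 53.64 minutes past 10:00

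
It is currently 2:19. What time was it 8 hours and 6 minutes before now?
Starting time: 2:19 = 139 total minutes past 12:00
Subtracting: 8 hours and 6 minutes = 486 minutes
139 - 486 = -347 (negative, add 12 hours = 720) = 373 minutes
= 6 hours and 13 minutes past 12:00 = 6:13

Final answer: 6:13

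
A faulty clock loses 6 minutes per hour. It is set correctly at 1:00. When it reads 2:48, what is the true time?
For every 60 true minutes, the faulty clock advances 54 minutes, so 1 faulty-clock minute corresponds to 60/54 true minutes.
From 1:00 to 2:48 on the faulty dial is 108 minutes.
True elapsed: 108 x 60/54 = 120 minutes = 2 hours.
True time: 1:00 + 2 hours = 3:00.

Final answer: 3:00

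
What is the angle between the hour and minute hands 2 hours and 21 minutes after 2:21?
First find the time 2 hours and 21 minutes after 2:21.
Total minutes: 2 x 60 + 21 + 2 x 60 + 21 = 282.
282 mod 720 = 282 minutes = 4:42.
Now compute the angle at 4:42:
Hour hand: 4 x 30 + 42 x 0.5 = 141 degrees
Minute hand: 42 x 6 = 252 degrees
Difference: |141 - 252| = 111 degrees
The angle is 111 degrees

Final answer: 111 degrees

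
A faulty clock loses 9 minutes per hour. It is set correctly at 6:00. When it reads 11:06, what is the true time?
For every 60 true minutes, the faulty clock advances 51 minutes, so 1 faulty-clock minute corresponds to 60/51 true minutes.
From 6:00 to 11:06 on the faulty dial is 306 minutes.
True elapsed: 306 x 60/51 = 360 minutes = 6 hours.
True time: 6:00 + 6 hours = 12:00.

Final answer: 12:00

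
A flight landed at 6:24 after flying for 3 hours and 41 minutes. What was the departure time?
Starting time: 6:24 = 384 total minutes past 12:00
Subtracting: 3 hours and 41 minutes = 221 minutes
384 - 221 = 163 minutes
= 2 hours and 43 minutes past 12:00 = 2:43

Final answer: 2:43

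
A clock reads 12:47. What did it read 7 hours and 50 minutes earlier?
Starting time: 12:47 = 47 total minutes past 12:00
Subtracting: 7 hours and 50 minutes = 470 minutes
47 - 470 = -423 (negative, add 12 hours = 720) = 297 minutes
= 4 hours and 57 minutes past 12:00 = 4:57

Final answer: 4:57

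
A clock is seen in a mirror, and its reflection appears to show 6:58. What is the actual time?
Reflection across the vertical (12-6) axis maps a hand at angle A degrees to (360 - A) degrees, which sends a reading of T minutes past 12:00 to (720 - T) minutes past 12:00.
Mirror reads 6:58 = 418 minutes past 12:00.
Actual time: (720 - 418) mod 720 = 302 minutes = 5:02.

Final answer: 5:02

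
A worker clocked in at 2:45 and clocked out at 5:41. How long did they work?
From 2:45 to 5:41:
(5 x 60 + 41) - (2 x 60 + 45) = 341 - 165 = 176 minutes
= 2 hours and 56 minutes

Final answer: 2 hours and 56 minutes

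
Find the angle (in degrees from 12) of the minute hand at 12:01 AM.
The minute hand moves 6 degrees per minute.
At 12:01: 1 x 6 = 6 degrees

Final answer: 6 degrees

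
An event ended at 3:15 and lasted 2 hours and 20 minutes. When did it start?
Starting time: 3:15 = 195 total minutes past 12:00
Subtracting: 2 hours and 20 minutes = 140 minutes
195 - 140 = 55 minutes
= 55 minutes past 12:00 = 12:55

Final answer: 12:55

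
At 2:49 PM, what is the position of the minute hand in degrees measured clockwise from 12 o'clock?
The minute hand moves 6 degrees per minute.
At 2:49: 49 x 6 = 294 degrees

Final answer: 294 degrees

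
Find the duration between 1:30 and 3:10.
From 1:30 to 3:10:
(3 x 60 + 10) - (1 x 60 + 30) = 190 - 90 = 100 minutes
= 1 hour and 40 minutes

Final answer: 1 hour and 40 minutes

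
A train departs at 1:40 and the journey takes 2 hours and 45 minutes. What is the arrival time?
Starting time: 1:40
Adding 45 minutes to 40 minutes: 40 + 45 = 85 minutes = 1 hour and 25 minutes
Adding 2 hours: 1 + 2 + 1 (carry) = 4
Final time: 4:25

Final answer: 4:25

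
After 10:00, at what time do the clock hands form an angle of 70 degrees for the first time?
At t minutes past 10:00, the hour hand is at 30 x 10 + 0.5t degrees and the minute hand is at 6t degrees.
The smaller angle between them is 70 degrees when |30H - 5.5t| = 70 or |30H - 5.5t| = 290.
With H = 10, solve 30 x 10 - 5.5t = +/- target for each target:
  t = (30 x 10 - 70) / 5.5 = 41.82
  t = (30 x 10 + 70) / 5.5 = 67.27 (outside (0, 60))
  t = (30 x 10 - 290) / 5.5 = 1.82
  t = (30 x 10 + 290) / 5.5 = 107.27 (outside (0, 60))
Valid solutions in (0, 60): {1.82, 41.82} minutes.
The first occurrence is t = 1.82 minutes.
The hands form a 70-degree angle at 1.82 minutes past 10:00.

Final answer: 1.82 minutes past 10:00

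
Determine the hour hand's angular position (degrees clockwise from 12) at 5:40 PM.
The hour hand moves 30 degrees per hour and 0.5 degrees per minute.
At 5:40: (5) x 30 + 40 x 0.5 = 150 + 20 = 170 degrees

Final answer: 170 degrees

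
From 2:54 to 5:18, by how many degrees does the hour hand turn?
The hour hand moves 0.5 degrees per minute.
Time elapsed: 5:18 - 2:54 = 144 minutes
Angular displacement: 144 x 0.5 = 72 degrees

Final answer: 72 degrees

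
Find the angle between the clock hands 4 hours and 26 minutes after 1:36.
First find the time 4 hours and 26 minutes after 1:36.
Total minutes: 1 x 60 + 36 + 4 x 60 + 26 = 362.
362 mod 720 = 362 minutes = 6:02.
Now compute the angle at 6:02:
Hour hand: 6 x 30 + 2 x 0.5 = 181 degrees
Minute hand: 2 x 6 = 12 degrees
Difference: |181 - 12| = 169 degrees
The angle is 169 degrees

Final answer: 169 degrees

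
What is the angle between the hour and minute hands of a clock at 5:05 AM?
Hour hand position: 5 x 30 + 5 x 0.5 = 152.5 degrees
Minute hand position: 5 x 6 = 30 degrees
Difference: |152.5 - 30| = 122.5 degrees
The angle between the hands is 122.5 degrees

Final answer: 122.5 degrees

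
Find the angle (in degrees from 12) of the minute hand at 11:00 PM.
The minute hand moves 6 degrees per minute.
At 11:00: 0 x 6 = 0 degrees

Final answer: 0 degrees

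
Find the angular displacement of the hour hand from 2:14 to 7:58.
The hour hand moves 0.5 degrees per minute.
Time elapsed: 7:58 - 2:14 = 344 minutes
Angular displacement: 344 x 0.5 = 172 degrees

Final answer: 172 degrees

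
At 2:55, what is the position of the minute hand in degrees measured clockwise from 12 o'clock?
The minute hand moves 6 degrees per minute.
At 2:55: 55 x 6 = 330 degrees

Final answer: 330 degrees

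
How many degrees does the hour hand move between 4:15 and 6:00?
The hour hand moves 0.5 degrees per minute.
Time elapsed: 6:00 - 4:15 = 105 minutes
Angular displacement: 105 x 0.5 = 52.5 degrees

Final answer: 52.5 degrees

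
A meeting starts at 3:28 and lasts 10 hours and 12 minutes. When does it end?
Starting time: 3:28
Adding 12 minutes to 28 minutes: 28 + 12 = 40 minutes
Adding 10 hours: 3 + 10 = 13 - 12 = 1
Final time: 1:40

Final answer: 1:40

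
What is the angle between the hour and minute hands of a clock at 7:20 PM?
Hour hand position: 7 x 30 + 20 x 0.5 = 220 degrees
Minute hand position: 20 x 6 = 120 degrees
Difference: |220 - 120| = 100 degrees
The angle between the hands is 100 degrees

Final answer: 100 degrees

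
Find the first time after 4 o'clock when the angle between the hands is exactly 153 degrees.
At t minutes past 4:00, the hour hand is at 30 x 4 + 0.5t degrees and the minute hand is at 6t degrees.
The smaller angle between them is 153 degrees when |30H - 5.5t| = 153 or |30H - 5.5t| = 207.
With H = 4, solve 30 x 4 - 5.5t = +/- target for each target:
  t = (30 x 4 - 153) / 5.5 = -6 (outside (0, 60))
  t = (30 x 4 + 153) / 5.5 = 49.64
  t = (30 x 4 - 207) / 5.5 = -15.82 (outside (0, 60))
  t = (30 x 4 + 207) / 5.5 = 59.45
Valid solutions in (0, 60): {49.64, 59.45} minutes.
The first occurrence is t = 49.64 minutes.
The hands form a 153-degree angle at 49.64 minutes past 4:00.

Final answer: 49.64 minutes past 4:00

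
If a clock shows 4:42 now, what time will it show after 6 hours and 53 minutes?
Starting time: 4:42
Adding 53 minutes to 42 minutes: 42 + 53 = 95 minutes = 1 hour and 35 minutes
Adding 6 hours: 4 + 6 + 1 (carry) = 11
Final time: 11:35

Final answer: 11:35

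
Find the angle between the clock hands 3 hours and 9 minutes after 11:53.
First find the time 3 hours and 9 minutes after 11:53.
Total minutes: 11 x 60 + 53 + 3 x 60 + 9 = 902.
902 mod 720 = 182 minutes = 3:02.
Now compute the angle at 3:02:
Hour hand: 3 x 30 + 2 x 0.5 = 91 degrees
Minute hand: 2 x 6 = 12 degrees
Difference: |91 - 12| = 79 degrees
The angle is 79 degrees

Final answer: 79 degrees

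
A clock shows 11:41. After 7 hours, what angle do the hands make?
First find the time 7 hours after 11:41.
Total minutes: 11 x 60 + 41 + 7 x 60 + 0 = 1121.
1121 mod 720 = 401 minutes = 6:41.
Now compute the angle at 6:41:
Hour hand: 6 x 30 + 41 x 0.5 = 200.5 degrees
Minute hand: 41 x 6 = 246 degrees
Difference: |200.5 - 246| = 45.5 degrees
The angle is 45.5 degrees

Final answer: 45.5 degrees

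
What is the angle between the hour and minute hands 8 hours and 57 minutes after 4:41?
First find the time 8 hours and 57 minutes after 4:41.
Total minutes: 4 x 60 + 41 + 8 x 60 + 57 = 818.
818 mod 720 = 98 minutes = 1:38.
Now compute the angle at 1:38:
Hour hand: 1 x 30 + 38 x 0.5 = 49 degrees
Minute hand: 38 x 6 = 228 degrees
Difference: |49 - 228| = 179 degrees
The angle is 179 degrees

Final answer: 179 degrees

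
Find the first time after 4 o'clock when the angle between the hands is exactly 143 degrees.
At t minutes past 4:00, the hour hand is at 30 x 4 + 0.5t degrees and the minute hand is at 6t degrees.
The smaller angle between them is 143 degrees when |30H - 5.5t| = 143 or |30H - 5.5t| = 217.
With H = 4, solve 30 x 4 - 5.5t = +/- target for each target:
  t = (30 x 4 - 143) / 5.5 = -4.18 (outside (0, 60))
  t = (30 x 4 + 143) / 5.5 = 47.82
  t = (30 x 4 - 217) / 5.5 = -17.64 (outside (0, 60))
  t = (30 x 4 + 217) / 5.5 = 61.27 (outside (0, 60))
Valid solutions in (0, 60): {47.82} minutes.
The first occurrence is t = 47.82 minutes.
The hands form a 143-degree angle at 47.82 minutes past 4:00.

Final answer: 47.82 minutes past 4:00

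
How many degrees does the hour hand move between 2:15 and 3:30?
The hour hand moves 0.5 degrees per minute.
Time elapsed: 3:30 - 2:15 = 75 minutes
Angular displacement: 75 x 0.5 = 37.5 degrees

Final answer: 37.5 degrees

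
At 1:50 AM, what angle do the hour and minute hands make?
Hour hand position: 1 x 30 + 50 x 0.5 = 55 degrees
Minute hand position: 50 x 6 = 300 degrees
Difference: |55 - 300| = 245 degrees
Since 245 > 180, the smaller angle is 360 - 245 = 115 degrees

Final answer: 115 degrees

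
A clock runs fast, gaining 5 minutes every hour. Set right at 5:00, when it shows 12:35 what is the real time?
For every 60 true minutes, the faulty clock advances 65 minutes, so 1 faulty-clock minute corresponds to 60/65 true minutes.
From 5:00 to 12:35 on the faulty dial is 455 minutes.
True elapsed: 455 x 60/65 = 420 minutes = 7 hours.
True time: 5:00 + 7 hours = 12:00.

Final answer: 12:00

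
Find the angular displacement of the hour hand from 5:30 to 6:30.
The hour hand moves 0.5 degrees per minute.
Time elapsed: 6:30 - 5:30 = 60 minutes
Angular displacement: 60 x 0.5 = 30 degrees

Final answer: 30 degrees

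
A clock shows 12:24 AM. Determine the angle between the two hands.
Hour hand position: 0 x 30 + 24 x 0.5 = 12 degrees
Minute hand position: 24 x 6 = 144 degrees
Difference: |12 - 144| = 132 degrees
The angle between the hands is 132 degrees

Final answer: 132 degrees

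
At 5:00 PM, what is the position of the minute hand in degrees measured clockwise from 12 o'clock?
The minute hand moves 6 degrees per minute.
At 5:00: 0 x 6 = 0 degrees

Final answer: 0 degrees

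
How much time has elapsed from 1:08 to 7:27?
From 1:08 to 7:27:
(7 x 60 + 27) - (1 x 60 + 8) = 447 - 68 = 379 minutes
= 6 hours and 19 minutes

Final answer: 6 hours and 19 minutes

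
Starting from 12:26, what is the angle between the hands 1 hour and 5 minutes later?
First find the time 1 hour and 5 minutes after 12:26.
Total minutes: 12 x 60 + 26 + 1 x 60 + 5 = 811.
811 mod 720 = 91 minutes = 1:31.
Now compute the angle at 1:31:
Hour hand: 1 x 30 + 31 x 0.5 = 45.5 degrees
Minute hand: 31 x 6 = 186 degrees
Difference: |45.5 - 186| = 140.5 degrees
The angle is 140.5 degrees

Final answer: 140.5 degrees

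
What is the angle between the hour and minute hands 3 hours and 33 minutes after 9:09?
First find the time 3 hours and 33 minutes after 9:09.
Total minutes: 9 x 60 + 9 + 3 x 60 + 33 = 762.
762 mod 720 = 42 minutes = 12:42.
Now compute the angle at 12:42:
Hour hand: 0 x 30 + 42 x 0.5 = 21 degrees
Minute hand: 42 x 6 = 252 degrees
Difference: |21 - 252| = 231 degrees
Smaller angle: 360 - 231 = 129 degrees

Final answer: 129 degrees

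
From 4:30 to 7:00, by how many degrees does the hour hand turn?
The hour hand moves 0.5 degrees per minute.
Time elapsed: 7:00 - 4:30 = 150 minutes
Angular displacement: 150 x 0.5 = 75 degrees

Final answer: 75 degrees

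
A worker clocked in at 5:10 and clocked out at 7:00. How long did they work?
From 5:10 to 7:00:
(7 x 60 + 0) - (5 x 60 + 10) = 420 - 310 = 110 minutes
= 1 hour and 50 minutes

Final answer: 1 hour and 50 minutes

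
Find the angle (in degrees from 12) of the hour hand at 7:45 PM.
The hour hand moves 30 degrees per hour and 0.5 degrees per minute.
At 7:45: (7) x 30 + 45 x 0.5 = 210 + 22.5 = 232.5 degrees

Final answer: 232.5 degrees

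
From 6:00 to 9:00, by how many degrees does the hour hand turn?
The hour hand moves 0.5 degrees per minute.
Time elapsed: 9:00 - 6:00 = 180 minutes
Angular displacement: 180 x 0.5 = 90 degrees

Final answer: 90 degrees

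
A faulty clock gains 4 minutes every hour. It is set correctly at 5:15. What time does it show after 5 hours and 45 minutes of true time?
For every 60 true minutes, the faulty clock advances 60 + 4 = 64 minutes.
True elapsed: 5 hours and 45 minutes = 345 minutes.
Faulty clock advances: 345 x 64/60 = 368 minutes (drift: 23 minutes ahead).
Shown time: 5:15 + 368 minutes = 11:23.

Final answer: 11:23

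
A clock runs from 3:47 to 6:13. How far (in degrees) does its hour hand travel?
The hour hand moves 0.5 degrees per minute.
Time elapsed: 6:13 - 3:47 = 146 minutes
Angular displacement: 146 x 0.5 = 73 degrees

Final answer: 73 degrees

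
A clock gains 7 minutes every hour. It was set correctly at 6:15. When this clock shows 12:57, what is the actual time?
For every 60 true minutes, the faulty clock advances 67 minutes, so 1 faulty-clock minute corresponds to 60/67 true minutes.
From 6:15 to 12:57 on the faulty dial is 402 minutes.
True elapsed: 402 x 60/67 = 360 minutes = 6 hours.
True time: 6:15 + 6 hours = 12:15.

Final answer: 12:15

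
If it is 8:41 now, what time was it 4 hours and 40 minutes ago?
Starting time: 8:41 = 521 total minutes past 12:00
Subtracting: 4 hours and 40 minutes = 280 minutes
521 - 280 = 241 minutes
= 4 hours and 1 minute past 12:00 = 4:01

Final answer: 4:01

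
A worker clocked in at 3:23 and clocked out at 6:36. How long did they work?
From 3:23 to 6:36:
(6 x 60 + 36) - (3 x 60 + 23) = 396 - 203 = 193 minutes
= 3 hours and 13 minutes

Final answer: 3 hours and 13 minutes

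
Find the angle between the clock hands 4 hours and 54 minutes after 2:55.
First find the time 4 hours and 54 minutes after 2:55.
Total minutes: 2 x 60 + 55 + 4 x 60 + 54 = 469.
469 mod 720 = 469 minutes = 7:49.
Now compute the angle at 7:49:
Hour hand: 7 x 30 + 49 x 0.5 = 234.5 degrees
Minute hand: 49 x 6 = 294 degrees
Difference: |234.5 - 294| = 59.5 degrees
The angle is 59.5 degrees

Final answer: 59.5 degrees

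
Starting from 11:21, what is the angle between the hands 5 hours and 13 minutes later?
First find the time 5 hours and 13 minutes after 11:21.
Total minutes: 11 x 60 + 21 + 5 x 60 + 13 = 994.
994 mod 720 = 274 minutes = 4:34.
Now compute the angle at 4:34:
Hour hand: 4 x 30 + 34 x 0.5 = 137 degrees
Minute hand: 34 x 6 = 204 degrees
Difference: |137 - 204| = 67 degrees
The angle is 67 degrees

Final answer: 67 degrees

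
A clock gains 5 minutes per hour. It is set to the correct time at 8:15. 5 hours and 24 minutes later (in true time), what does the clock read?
For every 60 true minutes, the faulty clock advances 60 + 5 = 65 minutes.
True elapsed: 5 hours and 24 minutes = 324 minutes.
Faulty clock advances: 324 x 65/60 = 351 minutes (drift: 27 minutes ahead).
Shown time: 8:15 + 351 minutes = 2:06.

Final answer: 2:06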